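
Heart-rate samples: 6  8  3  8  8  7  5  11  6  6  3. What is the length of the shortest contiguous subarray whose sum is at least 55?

Extend right; whenever the sum reaches 55, record the length and shrink from the left:
add 6: running sum 6 < 55
add 8: running sum 14 < 55
add 3: running sum 17 < 55
add 8: running sum 25 < 55
add 8: running sum 33 < 55
add 7: running sum 40 < 55
add 5: running sum 45 < 55
end 7: [6, 8, 3, 8, 8, 7, 5, 11] sum 56, len 8
end 8: [8, 3, 8, 8, 7, 5, 11, 6] sum 56, len 8
end 9: [8, 3, 8, 8, 7, 5, 11, 6, 6] sum 62, len 9
end 10: [3, 8, 8, 7, 5, 11, 6, 6, 3] sum 57, len 9
Shortest qualifying length: 8.

8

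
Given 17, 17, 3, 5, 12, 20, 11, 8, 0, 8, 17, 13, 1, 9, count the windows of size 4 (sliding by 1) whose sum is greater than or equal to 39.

[17, 17, 3, 5] → sum 42  ≥ 39 ✓
[17, 3, 5, 12] → sum 37
[3, 5, 12, 20] → sum 40  ≥ 39 ✓
[5, 12, 20, 11] → sum 48  ≥ 39 ✓
[12, 20, 11, 8] → sum 51  ≥ 39 ✓
[20, 11, 8, 0] → sum 39  ≥ 39 ✓
[11, 8, 0, 8] → sum 27
[8, 0, 8, 17] → sum 33
[0, 8, 17, 13] → sum 38
[8, 17, 13, 1] → sum 39  ≥ 39 ✓
[17, 13, 1, 9] → sum 40  ≥ 39 ✓
7 windows satisfy the condition.

7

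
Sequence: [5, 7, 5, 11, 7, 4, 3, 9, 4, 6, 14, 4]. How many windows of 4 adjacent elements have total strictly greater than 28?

[5, 7, 5, 11] → sum 28
[7, 5, 11, 7] → sum 30  > 28 ✓
[5, 11, 7, 4] → sum 27
[11, 7, 4, 3] → sum 25
[7, 4, 3, 9] → sum 23
[4, 3, 9, 4] → sum 20
[3, 9, 4, 6] → sum 22
[9, 4, 6, 14] → sum 33  > 28 ✓
[4, 6, 14, 4] → sum 28
2 windows satisfy the condition.

2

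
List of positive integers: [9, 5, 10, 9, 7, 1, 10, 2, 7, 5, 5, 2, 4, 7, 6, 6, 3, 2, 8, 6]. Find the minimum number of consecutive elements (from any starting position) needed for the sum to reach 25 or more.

3

add 9: running sum 9 < 25
add 5: running sum 14 < 25
add 10: running sum 24 < 25
add 9: shortest ending here [9, 5, 10, 9] sum 33, len 4
add 7: shortest ending here [10, 9, 7] sum 26, len 3
add 1: shortest ending here [10, 9, 7, 1] sum 27, len 4
add 10: shortest ending here [9, 7, 1, 10] sum 27, len 4
add 2: shortest ending here [9, 7, 1, 10, 2] sum 29, len 5
add 7: shortest ending here [7, 1, 10, 2, 7] sum 27, len 5
add 5: shortest ending here [1, 10, 2, 7, 5] sum 25, len 5
add 5: shortest ending here [10, 2, 7, 5, 5] sum 29, len 5
add 2: shortest ending here [10, 2, 7, 5, 5, 2] sum 31, len 6
add 4: shortest ending here [2, 7, 5, 5, 2, 4] sum 25, len 6
add 7: shortest ending here [7, 5, 5, 2, 4, 7] sum 30, len 6
add 6: shortest ending here [5, 5, 2, 4, 7, 6] sum 29, len 6
add 6: shortest ending here [2, 4, 7, 6, 6] sum 25, len 5
add 3: shortest ending here [4, 7, 6, 6, 3] sum 26, len 5
add 2: shortest ending here [4, 7, 6, 6, 3, 2] sum 28, len 6
add 8: shortest ending here [6, 6, 3, 2, 8] sum 25, len 5
add 6: shortest ending here [6, 3, 2, 8, 6] sum 25, len 5
Shortest qualifying length: 3.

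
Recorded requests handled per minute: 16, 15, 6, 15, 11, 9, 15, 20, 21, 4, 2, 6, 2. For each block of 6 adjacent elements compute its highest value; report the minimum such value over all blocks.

Window maxs for each of the 8 positions:
(16, 15, 6, 15, 11, 9) → max 16
(15, 6, 15, 11, 9, 15) → max 15
(6, 15, 11, 9, 15, 20) → max 20
(15, 11, 9, 15, 20, 21) → max 21
(11, 9, 15, 20, 21, 4) → max 21
(9, 15, 20, 21, 4, 2) → max 21
(15, 20, 21, 4, 2, 6) → max 21
(20, 21, 4, 2, 6, 2) → max 21
Minimum of these is 15.

15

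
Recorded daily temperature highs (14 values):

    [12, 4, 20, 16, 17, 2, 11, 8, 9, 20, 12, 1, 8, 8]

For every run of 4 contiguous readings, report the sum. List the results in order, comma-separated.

52, 57, 55, 46, 38, 30, 48, 49, 42, 41, 29

12 4 20 16 → sum 52
4 20 16 17 → sum 57
20 16 17 2 → sum 55
16 17 2 11 → sum 46
17 2 11 8 → sum 38
2 11 8 9 → sum 30
11 8 9 20 → sum 48
8 9 20 12 → sum 49
9 20 12 1 → sum 42
20 12 1 8 → sum 41
12 1 8 8 → sum 29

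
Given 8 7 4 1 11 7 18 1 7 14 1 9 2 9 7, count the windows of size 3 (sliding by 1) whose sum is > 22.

4

(8, 7, 4) → sum 19
(7, 4, 1) → sum 12
(4, 1, 11) → sum 16
(1, 11, 7) → sum 19
(11, 7, 18) → sum 36  > 22 ✓
(7, 18, 1) → sum 26  > 22 ✓
(18, 1, 7) → sum 26  > 22 ✓
(1, 7, 14) → sum 22
(7, 14, 1) → sum 22
(14, 1, 9) → sum 24  > 22 ✓
(1, 9, 2) → sum 12
(9, 2, 9) → sum 20
(2, 9, 7) → sum 18
4 windows satisfy the condition.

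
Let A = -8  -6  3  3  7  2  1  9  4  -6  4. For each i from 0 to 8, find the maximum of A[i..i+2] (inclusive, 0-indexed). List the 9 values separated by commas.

3, 3, 7, 7, 7, 9, 9, 9, 4

(-8, -6, 3) → max 3
(-6, 3, 3) → max 3
(3, 3, 7) → max 7
(3, 7, 2) → max 7
(7, 2, 1) → max 7
(2, 1, 9) → max 9
(1, 9, 4) → max 9
(9, 4, -6) → max 9
(4, -6, 4) → max 4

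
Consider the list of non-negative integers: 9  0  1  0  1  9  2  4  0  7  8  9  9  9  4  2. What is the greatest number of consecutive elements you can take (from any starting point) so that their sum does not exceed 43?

Extend to the right; shrink from the left whenever the sum exceeds 43:
→ 9: sum 9, len 1
→ 0: sum 9, len 2
→ 1: sum 10, len 3
→ 0: sum 10, len 4
→ 1: sum 11, len 5
→ 9: sum 20, len 6
→ 2: sum 22, len 7
→ 4: sum 26, len 8
→ 0: sum 26, len 9
→ 7: sum 33, len 10
→ 8: sum 41, len 11
→ 9 (dropped 9): sum 41, len 11
→ 9 (dropped 0, 1, 0, 1, 9): sum 39, len 7
→ 9 (dropped 2, 4): sum 42, len 6
→ 4 (dropped 0, 7): sum 39, len 5
→ 2: sum 41, len 6
Longest length seen: 11.

11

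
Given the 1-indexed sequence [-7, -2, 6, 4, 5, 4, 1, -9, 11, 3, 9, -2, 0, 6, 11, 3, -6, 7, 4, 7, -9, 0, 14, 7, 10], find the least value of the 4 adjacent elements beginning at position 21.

Elements at indices 21..24: -9, 0, 14, 7
min(-9, 0, 14, 7) = -9

-9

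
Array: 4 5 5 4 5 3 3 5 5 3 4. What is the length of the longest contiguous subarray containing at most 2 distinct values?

6

Extend right; when distinct count exceeds 2, shrink from the left:
add 4: window [4] (1 distinct), len 1
add 5: window [4, 5] (2 distinct), len 2
add 5: window [4, 5, 5] (2 distinct), len 3
add 4: window [4, 5, 5, 4] (2 distinct), len 4
add 5: window [4, 5, 5, 4, 5] (2 distinct), len 5
add 3: window [5, 3] (2 distinct), len 2
add 3: window [5, 3, 3] (2 distinct), len 3
add 5: window [5, 3, 3, 5] (2 distinct), len 4
add 5: window [5, 3, 3, 5, 5] (2 distinct), len 5
add 3: window [5, 3, 3, 5, 5, 3] (2 distinct), len 6
add 4: window [3, 4] (2 distinct), len 2
Longest length with ≤2 distinct: 6.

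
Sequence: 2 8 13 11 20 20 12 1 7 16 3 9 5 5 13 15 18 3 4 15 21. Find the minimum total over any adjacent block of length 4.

[2, 8, 13, 11] → sum 34
[8, 13, 11, 20] → sum 52
[13, 11, 20, 20] → sum 64
[11, 20, 20, 12] → sum 63
[20, 20, 12, 1] → sum 53
[20, 12, 1, 7] → sum 40
[12, 1, 7, 16] → sum 36
[1, 7, 16, 3] → sum 27
[7, 16, 3, 9] → sum 35
[16, 3, 9, 5] → sum 33
[3, 9, 5, 5] → sum 22
[9, 5, 5, 13] → sum 32
[5, 5, 13, 15] → sum 38
[5, 13, 15, 18] → sum 51
[13, 15, 18, 3] → sum 49
[15, 18, 3, 4] → sum 40
[18, 3, 4, 15] → sum 40
[3, 4, 15, 21] → sum 43
Minimum of these is 22.

22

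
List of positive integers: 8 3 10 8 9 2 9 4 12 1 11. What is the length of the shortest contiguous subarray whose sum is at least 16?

Extend right; whenever the sum reaches 16, record the length and shrink from the left:
add 8: running sum 8 < 16
add 3: running sum 11 < 16
end 2: [8, 3, 10] sum 21, len 3
end 3: [10, 8] sum 18, len 2
end 4: [8, 9] sum 17, len 2
end 5: [8, 9, 2] sum 19, len 3
end 6: [9, 2, 9] sum 20, len 3
end 7: [9, 2, 9, 4] sum 24, len 4
end 8: [4, 12] sum 16, len 2
end 9: [4, 12, 1] sum 17, len 3
end 10: [12, 1, 11] sum 24, len 3
Shortest qualifying length: 2.

2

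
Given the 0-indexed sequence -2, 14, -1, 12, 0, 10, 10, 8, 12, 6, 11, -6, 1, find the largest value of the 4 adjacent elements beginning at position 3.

Elements at indices 3..6: 12, 0, 10, 10
max(12, 0, 10, 10) = 12

12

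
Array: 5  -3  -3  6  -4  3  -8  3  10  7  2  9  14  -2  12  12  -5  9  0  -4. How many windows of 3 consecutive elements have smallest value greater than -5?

[5, -3, -3] → min -3  > -5 ✓
[-3, -3, 6] → min -3  > -5 ✓
[-3, 6, -4] → min -4  > -5 ✓
[6, -4, 3] → min -4  > -5 ✓
[-4, 3, -8] → min -8
[3, -8, 3] → min -8
[-8, 3, 10] → min -8
[3, 10, 7] → min 3  > -5 ✓
[10, 7, 2] → min 2  > -5 ✓
[7, 2, 9] → min 2  > -5 ✓
[2, 9, 14] → min 2  > -5 ✓
[9, 14, -2] → min -2  > -5 ✓
[14, -2, 12] → min -2  > -5 ✓
[-2, 12, 12] → min -2  > -5 ✓
[12, 12, -5] → min -5
[12, -5, 9] → min -5
[-5, 9, 0] → min -5
[9, 0, -4] → min -4  > -5 ✓
12 windows satisfy the condition.

12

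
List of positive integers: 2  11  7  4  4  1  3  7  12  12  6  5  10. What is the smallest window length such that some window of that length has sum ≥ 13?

Extend right; whenever the sum reaches 13, record the length and shrink from the left:
add 2: running sum 2 < 13
add 11: shortest ending here [2, 11] sum 13, len 2
add 7: shortest ending here [11, 7] sum 18, len 2
add 4: shortest ending here [11, 7, 4] sum 22, len 3
add 4: shortest ending here [7, 4, 4] sum 15, len 3
add 1: shortest ending here [7, 4, 4, 1] sum 16, len 4
add 3: shortest ending here [7, 4, 4, 1, 3] sum 19, len 5
add 7: shortest ending here [4, 1, 3, 7] sum 15, len 4
add 12: shortest ending here [7, 12] sum 19, len 2
add 12: shortest ending here [12, 12] sum 24, len 2
add 6: shortest ending here [12, 6] sum 18, len 2
add 5: shortest ending here [12, 6, 5] sum 23, len 3
add 10: shortest ending here [5, 10] sum 15, len 2
Shortest qualifying length: 2.

2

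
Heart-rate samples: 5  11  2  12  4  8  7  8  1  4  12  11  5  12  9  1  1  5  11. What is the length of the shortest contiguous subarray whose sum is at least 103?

add 5: running sum 5 < 103
add 11: running sum 16 < 103
add 2: running sum 18 < 103
add 12: running sum 30 < 103
add 4: running sum 34 < 103
add 8: running sum 42 < 103
add 7: running sum 49 < 103
add 8: running sum 57 < 103
add 1: running sum 58 < 103
add 4: running sum 62 < 103
add 12: running sum 74 < 103
add 11: running sum 85 < 103
add 5: running sum 90 < 103
add 12: running sum 102 < 103
add 9: shortest ending here [11, 2, 12, 4, 8, 7, 8, 1, 4, 12, 11, 5, 12, 9] sum 106, len 14
add 1: shortest ending here [11, 2, 12, 4, 8, 7, 8, 1, 4, 12, 11, 5, 12, 9, 1] sum 107, len 15
add 1: shortest ending here [11, 2, 12, 4, 8, 7, 8, 1, 4, 12, 11, 5, 12, 9, 1, 1] sum 108, len 16
add 5: shortest ending here [11, 2, 12, 4, 8, 7, 8, 1, 4, 12, 11, 5, 12, 9, 1, 1, 5] sum 113, len 17
add 11: shortest ending here [12, 4, 8, 7, 8, 1, 4, 12, 11, 5, 12, 9, 1, 1, 5, 11] sum 111, len 16
Shortest qualifying length: 14.

14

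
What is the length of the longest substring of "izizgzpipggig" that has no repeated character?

4

add i: [i] len 1
add z: [i, z] len 2
add i (repeat i, move left end past it): [z, i] len 2
add z (repeat z, move left end past it): [i, z] len 2
add g: [i, z, g] len 3
add z (repeat z, move left end past it): [g, z] len 2
add p: [g, z, p] len 3
add i: [g, z, p, i] len 4
add p (repeat p, move left end past it): [i, p] len 2
add g: [i, p, g] len 3
add g (repeat g, move left end past it): [g] len 1
add i: [g, i] len 2
add g (repeat g, move left end past it): [i, g] len 2
Longest all-distinct length: 4.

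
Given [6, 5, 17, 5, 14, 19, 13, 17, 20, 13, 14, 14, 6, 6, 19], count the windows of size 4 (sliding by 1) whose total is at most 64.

[6, 5, 17, 5] → sum 33  ≤ 64 ✓
[5, 17, 5, 14] → sum 41  ≤ 64 ✓
[17, 5, 14, 19] → sum 55  ≤ 64 ✓
[5, 14, 19, 13] → sum 51  ≤ 64 ✓
[14, 19, 13, 17] → sum 63  ≤ 64 ✓
[19, 13, 17, 20] → sum 69
[13, 17, 20, 13] → sum 63  ≤ 64 ✓
[17, 20, 13, 14] → sum 64  ≤ 64 ✓
[20, 13, 14, 14] → sum 61  ≤ 64 ✓
[13, 14, 14, 6] → sum 47  ≤ 64 ✓
[14, 14, 6, 6] → sum 40  ≤ 64 ✓
[14, 6, 6, 19] → sum 45  ≤ 64 ✓
11 windows satisfy the condition.

11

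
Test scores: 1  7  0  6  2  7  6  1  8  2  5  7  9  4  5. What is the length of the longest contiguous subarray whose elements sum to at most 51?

11

[1] sum 1 len 1
[1, 7] sum 8 len 2
[1, 7, 0] sum 8 len 3
[1, 7, 0, 6] sum 14 len 4
[1, 7, 0, 6, 2] sum 16 len 5
[1, 7, 0, 6, 2, 7] sum 23 len 6
[1, 7, 0, 6, 2, 7, 6] sum 29 len 7
[1, 7, 0, 6, 2, 7, 6, 1] sum 30 len 8
[1, 7, 0, 6, 2, 7, 6, 1, 8] sum 38 len 9
[1, 7, 0, 6, 2, 7, 6, 1, 8, 2] sum 40 len 10
[1, 7, 0, 6, 2, 7, 6, 1, 8, 2, 5] sum 45 len 11
[7, 0, 6, 2, 7, 6, 1, 8, 2, 5, 7] sum 51 len 11
[2, 7, 6, 1, 8, 2, 5, 7, 9] sum 47 len 9
[2, 7, 6, 1, 8, 2, 5, 7, 9, 4] sum 51 len 10
[6, 1, 8, 2, 5, 7, 9, 4, 5] sum 47 len 9
Longest length seen: 11.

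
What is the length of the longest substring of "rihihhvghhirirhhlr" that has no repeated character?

3

add r: [r] len 1
add i: [r, i] len 2
add h: [r, i, h] len 3
add i (repeat i, move left end past it): [h, i] len 2
add h (repeat h, move left end past it): [i, h] len 2
add h (repeat h, move left end past it): [h] len 1
add v: [h, v] len 2
add g: [h, v, g] len 3
add h (repeat h, move left end past it): [v, g, h] len 3
add h (repeat h, move left end past it): [h] len 1
add i: [h, i] len 2
add r: [h, i, r] len 3
add i (repeat i, move left end past it): [r, i] len 2
add r (repeat r, move left end past it): [i, r] len 2
add h: [i, r, h] len 3
add h (repeat h, move left end past it): [h] len 1
add l: [h, l] len 2
add r: [h, l, r] len 3
Longest all-distinct length: 3.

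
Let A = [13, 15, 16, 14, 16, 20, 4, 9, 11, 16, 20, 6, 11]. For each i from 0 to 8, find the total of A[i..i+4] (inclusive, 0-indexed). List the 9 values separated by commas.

74, 81, 70, 63, 60, 60, 60, 62, 64

Sliding a size-5 window across the 13 values:
13 15 16 14 16 → sum 74
15 16 14 16 20 → sum 81
16 14 16 20 4 → sum 70
14 16 20 4 9 → sum 63
16 20 4 9 11 → sum 60
20 4 9 11 16 → sum 60
4 9 11 16 20 → sum 60
9 11 16 20 6 → sum 62
11 16 20 6 11 → sum 64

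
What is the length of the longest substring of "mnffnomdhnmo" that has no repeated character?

6

add m: [m] len 1
add n: [m, n] len 2
add f: [m, n, f] len 3
add f (repeat f, move left end past it): [f] len 1
add n: [f, n] len 2
add o: [f, n, o] len 3
add m: [f, n, o, m] len 4
add d: [f, n, o, m, d] len 5
add h: [f, n, o, m, d, h] len 6
add n (repeat n, move left end past it): [o, m, d, h, n] len 5
add m (repeat m, move left end past it): [d, h, n, m] len 4
add o: [d, h, n, m, o] len 5
Longest all-distinct length: 6.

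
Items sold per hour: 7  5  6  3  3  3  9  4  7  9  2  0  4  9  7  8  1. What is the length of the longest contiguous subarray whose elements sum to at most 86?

Extend to the right; shrink from the left whenever the sum exceeds 86:
[7] sum 7 len 1
[7, 5] sum 12 len 2
[7, 5, 6] sum 18 len 3
[7, 5, 6, 3] sum 21 len 4
[7, 5, 6, 3, 3] sum 24 len 5
[7, 5, 6, 3, 3, 3] sum 27 len 6
[7, 5, 6, 3, 3, 3, 9] sum 36 len 7
[7, 5, 6, 3, 3, 3, 9, 4] sum 40 len 8
[7, 5, 6, 3, 3, 3, 9, 4, 7] sum 47 len 9
[7, 5, 6, 3, 3, 3, 9, 4, 7, 9] sum 56 len 10
[7, 5, 6, 3, 3, 3, 9, 4, 7, 9, 2] sum 58 len 11
[7, 5, 6, 3, 3, 3, 9, 4, 7, 9, 2, 0] sum 58 len 12
[7, 5, 6, 3, 3, 3, 9, 4, 7, 9, 2, 0, 4] sum 62 len 13
[7, 5, 6, 3, 3, 3, 9, 4, 7, 9, 2, 0, 4, 9] sum 71 len 14
[7, 5, 6, 3, 3, 3, 9, 4, 7, 9, 2, 0, 4, 9, 7] sum 78 len 15
[7, 5, 6, 3, 3, 3, 9, 4, 7, 9, 2, 0, 4, 9, 7, 8] sum 86 len 16
[5, 6, 3, 3, 3, 9, 4, 7, 9, 2, 0, 4, 9, 7, 8, 1] sum 80 len 16
Longest length seen: 16.

16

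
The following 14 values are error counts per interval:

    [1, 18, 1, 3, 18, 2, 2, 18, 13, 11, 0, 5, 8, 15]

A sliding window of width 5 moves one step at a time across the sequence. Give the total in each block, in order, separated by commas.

1 18 1 3 18 → sum 41
18 1 3 18 2 → sum 42
1 3 18 2 2 → sum 26
3 18 2 2 18 → sum 43
18 2 2 18 13 → sum 53
2 2 18 13 11 → sum 46
2 18 13 11 0 → sum 44
18 13 11 0 5 → sum 47
13 11 0 5 8 → sum 37
11 0 5 8 15 → sum 39

41, 42, 26, 43, 53, 46, 44, 47, 37, 39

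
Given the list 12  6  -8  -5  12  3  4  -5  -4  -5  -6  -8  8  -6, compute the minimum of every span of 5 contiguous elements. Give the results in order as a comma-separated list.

[12, 6, -8, -5, 12] → min -8
[6, -8, -5, 12, 3] → min -8
[-8, -5, 12, 3, 4] → min -8
[-5, 12, 3, 4, -5] → min -5
[12, 3, 4, -5, -4] → min -5
[3, 4, -5, -4, -5] → min -5
[4, -5, -4, -5, -6] → min -6
[-5, -4, -5, -6, -8] → min -8
[-4, -5, -6, -8, 8] → min -8
[-5, -6, -8, 8, -6] → min -8

-8, -8, -8, -5, -5, -5, -6, -8, -8, -8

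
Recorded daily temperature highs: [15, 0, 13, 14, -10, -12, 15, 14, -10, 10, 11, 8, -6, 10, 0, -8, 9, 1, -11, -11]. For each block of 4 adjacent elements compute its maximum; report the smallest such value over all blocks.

9

Window maxs for each of the 17 positions:
15 0 13 14 → max 15
0 13 14 -10 → max 14
13 14 -10 -12 → max 14
14 -10 -12 15 → max 15
-10 -12 15 14 → max 15
-12 15 14 -10 → max 15
15 14 -10 10 → max 15
14 -10 10 11 → max 14
-10 10 11 8 → max 11
10 11 8 -6 → max 11
11 8 -6 10 → max 11
8 -6 10 0 → max 10
-6 10 0 -8 → max 10
10 0 -8 9 → max 10
0 -8 9 1 → max 9
-8 9 1 -11 → max 9
9 1 -11 -11 → max 9
Smallest of these is 9.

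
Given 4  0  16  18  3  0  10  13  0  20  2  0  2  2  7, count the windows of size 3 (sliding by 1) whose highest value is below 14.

(4, 0, 16) → max 16
(0, 16, 18) → max 18
(16, 18, 3) → max 18
(18, 3, 0) → max 18
(3, 0, 10) → max 10  < 14 ✓
(0, 10, 13) → max 13  < 14 ✓
(10, 13, 0) → max 13  < 14 ✓
(13, 0, 20) → max 20
(0, 20, 2) → max 20
(20, 2, 0) → max 20
(2, 0, 2) → max 2  < 14 ✓
(0, 2, 2) → max 2  < 14 ✓
(2, 2, 7) → max 7  < 14 ✓
6 windows satisfy the condition.

6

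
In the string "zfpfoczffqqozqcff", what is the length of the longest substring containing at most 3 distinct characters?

Extend right; when distinct count exceeds 3, shrink from the left:
[z] 1 distinct, len 1
[z, f] 2 distinct, len 2
[z, f, p] 3 distinct, len 3
[z, f, p, f] 3 distinct, len 4
[f, p, f, o] 3 distinct, len 4
[f, o, c] 3 distinct, len 3
[o, c, z] 3 distinct, len 3
[c, z, f] 3 distinct, len 3
[c, z, f, f] 3 distinct, len 4
[z, f, f, q] 3 distinct, len 4
[z, f, f, q, q] 3 distinct, len 5
[f, f, q, q, o] 3 distinct, len 5
[q, q, o, z] 3 distinct, len 4
[q, q, o, z, q] 3 distinct, len 5
[z, q, c] 3 distinct, len 3
[q, c, f] 3 distinct, len 3
[q, c, f, f] 3 distinct, len 4
Longest length with ≤3 distinct: 5.

5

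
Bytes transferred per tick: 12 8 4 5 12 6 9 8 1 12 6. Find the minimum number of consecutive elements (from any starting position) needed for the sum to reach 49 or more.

add 12: running sum 12 < 49
add 8: running sum 20 < 49
add 4: running sum 24 < 49
add 5: running sum 29 < 49
add 12: running sum 41 < 49
add 6: running sum 47 < 49
end 6: [12, 8, 4, 5, 12, 6, 9] sum 56, len 7
end 7: [8, 4, 5, 12, 6, 9, 8] sum 52, len 7
end 8: [8, 4, 5, 12, 6, 9, 8, 1] sum 53, len 8
end 9: [5, 12, 6, 9, 8, 1, 12] sum 53, len 7
end 10: [12, 6, 9, 8, 1, 12, 6] sum 54, len 7
Shortest qualifying length: 7.

7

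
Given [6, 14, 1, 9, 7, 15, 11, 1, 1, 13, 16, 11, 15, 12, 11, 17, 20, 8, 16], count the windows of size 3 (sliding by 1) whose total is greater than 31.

6 14 1 → sum 21
14 1 9 → sum 24
1 9 7 → sum 17
9 7 15 → sum 31
7 15 11 → sum 33  > 31 ✓
15 11 1 → sum 27
11 1 1 → sum 13
1 1 13 → sum 15
1 13 16 → sum 30
13 16 11 → sum 40  > 31 ✓
16 11 15 → sum 42  > 31 ✓
11 15 12 → sum 38  > 31 ✓
15 12 11 → sum 38  > 31 ✓
12 11 17 → sum 40  > 31 ✓
11 17 20 → sum 48  > 31 ✓
17 20 8 → sum 45  > 31 ✓
20 8 16 → sum 44  > 31 ✓
9 windows satisfy the condition.

9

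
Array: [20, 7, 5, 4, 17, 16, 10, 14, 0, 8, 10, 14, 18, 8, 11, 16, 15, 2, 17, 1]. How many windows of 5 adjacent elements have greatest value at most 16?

[20, 7, 5, 4, 17] → max 20
[7, 5, 4, 17, 16] → max 17
[5, 4, 17, 16, 10] → max 17
[4, 17, 16, 10, 14] → max 17
[17, 16, 10, 14, 0] → max 17
[16, 10, 14, 0, 8] → max 16  ≤ 16 ✓
[10, 14, 0, 8, 10] → max 14  ≤ 16 ✓
[14, 0, 8, 10, 14] → max 14  ≤ 16 ✓
[0, 8, 10, 14, 18] → max 18
[8, 10, 14, 18, 8] → max 18
[10, 14, 18, 8, 11] → max 18
[14, 18, 8, 11, 16] → max 18
[18, 8, 11, 16, 15] → max 18
[8, 11, 16, 15, 2] → max 16  ≤ 16 ✓
[11, 16, 15, 2, 17] → max 17
[16, 15, 2, 17, 1] → max 17
4 windows satisfy the condition.

4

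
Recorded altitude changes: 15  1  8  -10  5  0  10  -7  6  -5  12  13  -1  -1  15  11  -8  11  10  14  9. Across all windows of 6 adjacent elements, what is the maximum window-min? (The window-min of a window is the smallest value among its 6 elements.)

-1

15 1 8 -10 5 0 → min -10
1 8 -10 5 0 10 → min -10
8 -10 5 0 10 -7 → min -10
-10 5 0 10 -7 6 → min -10
5 0 10 -7 6 -5 → min -7
0 10 -7 6 -5 12 → min -7
10 -7 6 -5 12 13 → min -7
-7 6 -5 12 13 -1 → min -7
6 -5 12 13 -1 -1 → min -5
-5 12 13 -1 -1 15 → min -5
12 13 -1 -1 15 11 → min -1
13 -1 -1 15 11 -8 → min -8
-1 -1 15 11 -8 11 → min -8
-1 15 11 -8 11 10 → min -8
15 11 -8 11 10 14 → min -8
11 -8 11 10 14 9 → min -8
Maximum of these is -1.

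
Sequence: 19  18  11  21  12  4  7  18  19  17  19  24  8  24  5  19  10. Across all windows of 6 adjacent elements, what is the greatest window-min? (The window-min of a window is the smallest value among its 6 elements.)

8

19 18 11 21 12 4 → min 4
18 11 21 12 4 7 → min 4
11 21 12 4 7 18 → min 4
21 12 4 7 18 19 → min 4
12 4 7 18 19 17 → min 4
4 7 18 19 17 19 → min 4
7 18 19 17 19 24 → min 7
18 19 17 19 24 8 → min 8
19 17 19 24 8 24 → min 8
17 19 24 8 24 5 → min 5
19 24 8 24 5 19 → min 5
24 8 24 5 19 10 → min 5
Greatest of these is 8.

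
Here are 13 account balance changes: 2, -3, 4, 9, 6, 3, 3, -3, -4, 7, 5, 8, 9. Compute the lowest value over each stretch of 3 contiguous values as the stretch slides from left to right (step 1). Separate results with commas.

2 -3 4 → min -3
-3 4 9 → min -3
4 9 6 → min 4
9 6 3 → min 3
6 3 3 → min 3
3 3 -3 → min -3
3 -3 -4 → min -4
-3 -4 7 → min -4
-4 7 5 → min -4
7 5 8 → min 5
5 8 9 → min 5

-3, -3, 4, 3, 3, -3, -4, -4, -4, 5, 5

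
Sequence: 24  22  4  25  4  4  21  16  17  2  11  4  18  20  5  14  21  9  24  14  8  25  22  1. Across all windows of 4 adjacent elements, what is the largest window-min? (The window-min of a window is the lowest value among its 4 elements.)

Window mins for each of the 21 positions:
(24, 22, 4, 25) → min 4
(22, 4, 25, 4) → min 4
(4, 25, 4, 4) → min 4
(25, 4, 4, 21) → min 4
(4, 4, 21, 16) → min 4
(4, 21, 16, 17) → min 4
(21, 16, 17, 2) → min 2
(16, 17, 2, 11) → min 2
(17, 2, 11, 4) → min 2
(2, 11, 4, 18) → min 2
(11, 4, 18, 20) → min 4
(4, 18, 20, 5) → min 4
(18, 20, 5, 14) → min 5
(20, 5, 14, 21) → min 5
(5, 14, 21, 9) → min 5
(14, 21, 9, 24) → min 9
(21, 9, 24, 14) → min 9
(9, 24, 14, 8) → min 8
(24, 14, 8, 25) → min 8
(14, 8, 25, 22) → min 8
(8, 25, 22, 1) → min 1
Largest of these is 9.

9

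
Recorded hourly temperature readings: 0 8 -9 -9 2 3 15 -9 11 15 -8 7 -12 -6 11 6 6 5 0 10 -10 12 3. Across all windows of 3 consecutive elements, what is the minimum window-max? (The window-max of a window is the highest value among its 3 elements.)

0 8 -9 → max 8
8 -9 -9 → max 8
-9 -9 2 → max 2
-9 2 3 → max 3
2 3 15 → max 15
3 15 -9 → max 15
15 -9 11 → max 15
-9 11 15 → max 15
11 15 -8 → max 15
15 -8 7 → max 15
-8 7 -12 → max 7
7 -12 -6 → max 7
-12 -6 11 → max 11
-6 11 6 → max 11
11 6 6 → max 11
6 6 5 → max 6
6 5 0 → max 6
5 0 10 → max 10
0 10 -10 → max 10
10 -10 12 → max 12
-10 12 3 → max 12
Minimum of these is 2.

2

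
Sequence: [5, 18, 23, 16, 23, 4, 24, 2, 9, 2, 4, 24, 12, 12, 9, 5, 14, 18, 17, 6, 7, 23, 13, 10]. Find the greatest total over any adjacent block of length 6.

108

Window sums for each of the 19 positions:
[5, 18, 23, 16, 23, 4] → sum 89
[18, 23, 16, 23, 4, 24] → sum 108
[23, 16, 23, 4, 24, 2] → sum 92
[16, 23, 4, 24, 2, 9] → sum 78
[23, 4, 24, 2, 9, 2] → sum 64
[4, 24, 2, 9, 2, 4] → sum 45
[24, 2, 9, 2, 4, 24] → sum 65
[2, 9, 2, 4, 24, 12] → sum 53
[9, 2, 4, 24, 12, 12] → sum 63
[2, 4, 24, 12, 12, 9] → sum 63
[4, 24, 12, 12, 9, 5] → sum 66
[24, 12, 12, 9, 5, 14] → sum 76
[12, 12, 9, 5, 14, 18] → sum 70
[12, 9, 5, 14, 18, 17] → sum 75
[9, 5, 14, 18, 17, 6] → sum 69
[5, 14, 18, 17, 6, 7] → sum 67
[14, 18, 17, 6, 7, 23] → sum 85
[18, 17, 6, 7, 23, 13] → sum 84
[17, 6, 7, 23, 13, 10] → sum 76
Greatest of these is 108.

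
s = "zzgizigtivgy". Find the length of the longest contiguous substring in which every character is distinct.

5

add z: [z] len 1
add z (repeat z, move left end past it): [z] len 1
add g: [z, g] len 2
add i: [z, g, i] len 3
add z (repeat z, move left end past it): [g, i, z] len 3
add i (repeat i, move left end past it): [z, i] len 2
add g: [z, i, g] len 3
add t: [z, i, g, t] len 4
add i (repeat i, move left end past it): [g, t, i] len 3
add v: [g, t, i, v] len 4
add g (repeat g, move left end past it): [t, i, v, g] len 4
add y: [t, i, v, g, y] len 5
Longest all-distinct length: 5.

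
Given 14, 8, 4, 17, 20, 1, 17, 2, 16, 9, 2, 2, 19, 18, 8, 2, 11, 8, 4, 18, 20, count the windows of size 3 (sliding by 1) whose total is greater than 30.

14 8 4 → sum 26
8 4 17 → sum 29
4 17 20 → sum 41  > 30 ✓
17 20 1 → sum 38  > 30 ✓
20 1 17 → sum 38  > 30 ✓
1 17 2 → sum 20
17 2 16 → sum 35  > 30 ✓
2 16 9 → sum 27
16 9 2 → sum 27
9 2 2 → sum 13
2 2 19 → sum 23
2 19 18 → sum 39  > 30 ✓
19 18 8 → sum 45  > 30 ✓
18 8 2 → sum 28
8 2 11 → sum 21
2 11 8 → sum 21
11 8 4 → sum 23
8 4 18 → sum 30
4 18 20 → sum 42  > 30 ✓
7 windows satisfy the condition.

7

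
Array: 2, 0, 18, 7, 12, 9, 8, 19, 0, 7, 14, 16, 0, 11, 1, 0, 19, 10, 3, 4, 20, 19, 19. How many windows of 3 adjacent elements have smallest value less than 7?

15

(2, 0, 18) → min 0  < 7 ✓
(0, 18, 7) → min 0  < 7 ✓
(18, 7, 12) → min 7
(7, 12, 9) → min 7
(12, 9, 8) → min 8
(9, 8, 19) → min 8
(8, 19, 0) → min 0  < 7 ✓
(19, 0, 7) → min 0  < 7 ✓
(0, 7, 14) → min 0  < 7 ✓
(7, 14, 16) → min 7
(14, 16, 0) → min 0  < 7 ✓
(16, 0, 11) → min 0  < 7 ✓
(0, 11, 1) → min 0  < 7 ✓
(11, 1, 0) → min 0  < 7 ✓
(1, 0, 19) → min 0  < 7 ✓
(0, 19, 10) → min 0  < 7 ✓
(19, 10, 3) → min 3  < 7 ✓
(10, 3, 4) → min 3  < 7 ✓
(3, 4, 20) → min 3  < 7 ✓
(4, 20, 19) → min 4  < 7 ✓
(20, 19, 19) → min 19
15 windows satisfy the condition.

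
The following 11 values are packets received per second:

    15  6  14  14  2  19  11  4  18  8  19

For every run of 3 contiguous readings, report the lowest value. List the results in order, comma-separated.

[15, 6, 14] → min 6
[6, 14, 14] → min 6
[14, 14, 2] → min 2
[14, 2, 19] → min 2
[2, 19, 11] → min 2
[19, 11, 4] → min 4
[11, 4, 18] → min 4
[4, 18, 8] → min 4
[18, 8, 19] → min 8

6, 6, 2, 2, 2, 4, 4, 4, 8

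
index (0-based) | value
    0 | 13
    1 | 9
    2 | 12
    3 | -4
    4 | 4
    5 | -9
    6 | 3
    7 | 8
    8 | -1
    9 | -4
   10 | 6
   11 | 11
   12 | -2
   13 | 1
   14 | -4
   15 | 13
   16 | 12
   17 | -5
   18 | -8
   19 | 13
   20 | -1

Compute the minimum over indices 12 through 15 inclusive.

-4

Elements at indices 12..15: -2, 1, -4, 13
min(-2, 1, -4, 13) = -4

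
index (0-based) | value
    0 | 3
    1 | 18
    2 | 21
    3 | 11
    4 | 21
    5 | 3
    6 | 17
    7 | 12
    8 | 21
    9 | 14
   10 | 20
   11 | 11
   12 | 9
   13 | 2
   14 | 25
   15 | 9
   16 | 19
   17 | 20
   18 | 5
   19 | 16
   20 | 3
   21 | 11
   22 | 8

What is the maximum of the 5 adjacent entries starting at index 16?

Elements at indices 16..20: 19, 20, 5, 16, 3
max(19, 20, 5, 16, 3) = 20

20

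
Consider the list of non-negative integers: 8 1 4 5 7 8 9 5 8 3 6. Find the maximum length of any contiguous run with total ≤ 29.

5

[8] sum 8 len 1
[8, 1] sum 9 len 2
[8, 1, 4] sum 13 len 3
[8, 1, 4, 5] sum 18 len 4
[8, 1, 4, 5, 7] sum 25 len 5
[1, 4, 5, 7, 8] sum 25 len 5
[5, 7, 8, 9] sum 29 len 4
[7, 8, 9, 5] sum 29 len 4
[9, 5, 8] sum 22 len 3
[9, 5, 8, 3] sum 25 len 4
[5, 8, 3, 6] sum 22 len 4
Longest length seen: 5.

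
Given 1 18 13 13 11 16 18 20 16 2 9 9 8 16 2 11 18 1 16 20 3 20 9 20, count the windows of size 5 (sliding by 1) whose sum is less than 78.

18

(1, 18, 13, 13, 11) → sum 56  < 78 ✓
(18, 13, 13, 11, 16) → sum 71  < 78 ✓
(13, 13, 11, 16, 18) → sum 71  < 78 ✓
(13, 11, 16, 18, 20) → sum 78
(11, 16, 18, 20, 16) → sum 81
(16, 18, 20, 16, 2) → sum 72  < 78 ✓
(18, 20, 16, 2, 9) → sum 65  < 78 ✓
(20, 16, 2, 9, 9) → sum 56  < 78 ✓
(16, 2, 9, 9, 8) → sum 44  < 78 ✓
(2, 9, 9, 8, 16) → sum 44  < 78 ✓
(9, 9, 8, 16, 2) → sum 44  < 78 ✓
(9, 8, 16, 2, 11) → sum 46  < 78 ✓
(8, 16, 2, 11, 18) → sum 55  < 78 ✓
(16, 2, 11, 18, 1) → sum 48  < 78 ✓
(2, 11, 18, 1, 16) → sum 48  < 78 ✓
(11, 18, 1, 16, 20) → sum 66  < 78 ✓
(18, 1, 16, 20, 3) → sum 58  < 78 ✓
(1, 16, 20, 3, 20) → sum 60  < 78 ✓
(16, 20, 3, 20, 9) → sum 68  < 78 ✓
(20, 3, 20, 9, 20) → sum 72  < 78 ✓
18 windows satisfy the condition.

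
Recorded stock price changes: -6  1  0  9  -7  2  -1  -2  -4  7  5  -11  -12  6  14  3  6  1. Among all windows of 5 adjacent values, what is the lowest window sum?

-15

Window sums for each of the 14 positions:
-6 1 0 9 -7 → sum -3
1 0 9 -7 2 → sum 5
0 9 -7 2 -1 → sum 3
9 -7 2 -1 -2 → sum 1
-7 2 -1 -2 -4 → sum -12
2 -1 -2 -4 7 → sum 2
-1 -2 -4 7 5 → sum 5
-2 -4 7 5 -11 → sum -5
-4 7 5 -11 -12 → sum -15
7 5 -11 -12 6 → sum -5
5 -11 -12 6 14 → sum 2
-11 -12 6 14 3 → sum 0
-12 6 14 3 6 → sum 17
6 14 3 6 1 → sum 30
Lowest of these is -15.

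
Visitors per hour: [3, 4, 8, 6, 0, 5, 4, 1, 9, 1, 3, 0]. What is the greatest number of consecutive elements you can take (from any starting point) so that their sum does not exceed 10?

→ 3: sum 3, len 1
→ 4: sum 7, len 2
→ 8 (dropped 3, 4): sum 8, len 1
→ 6 (dropped 8): sum 6, len 1
→ 0: sum 6, len 2
→ 5 (dropped 6): sum 5, len 2
→ 4: sum 9, len 3
→ 1: sum 10, len 4
→ 9 (dropped 0, 5, 4): sum 10, len 2
→ 1 (dropped 1): sum 10, len 2
→ 3 (dropped 9): sum 4, len 2
→ 0: sum 4, len 3
Longest length seen: 4.

4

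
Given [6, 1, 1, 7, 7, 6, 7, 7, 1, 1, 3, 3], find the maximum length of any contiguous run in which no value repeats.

2

[6] len 1
[6, 1] len 2
[1] len 1
[1, 7] len 2
[7] len 1
[7, 6] len 2
[6, 7] len 2
[7] len 1
[7, 1] len 2
[1] len 1
[1, 3] len 2
[3] len 1
Longest all-distinct length: 2.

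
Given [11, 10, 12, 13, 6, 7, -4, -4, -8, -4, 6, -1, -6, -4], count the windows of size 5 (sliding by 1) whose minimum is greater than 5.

(11, 10, 12, 13, 6) → min 6  > 5 ✓
(10, 12, 13, 6, 7) → min 6  > 5 ✓
(12, 13, 6, 7, -4) → min -4
(13, 6, 7, -4, -4) → min -4
(6, 7, -4, -4, -8) → min -8
(7, -4, -4, -8, -4) → min -8
(-4, -4, -8, -4, 6) → min -8
(-4, -8, -4, 6, -1) → min -8
(-8, -4, 6, -1, -6) → min -8
(-4, 6, -1, -6, -4) → min -6
2 windows satisfy the condition.

2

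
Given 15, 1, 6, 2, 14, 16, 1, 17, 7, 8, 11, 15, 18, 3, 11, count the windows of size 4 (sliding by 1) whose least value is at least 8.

1

(15, 1, 6, 2) → min 1
(1, 6, 2, 14) → min 1
(6, 2, 14, 16) → min 2
(2, 14, 16, 1) → min 1
(14, 16, 1, 17) → min 1
(16, 1, 17, 7) → min 1
(1, 17, 7, 8) → min 1
(17, 7, 8, 11) → min 7
(7, 8, 11, 15) → min 7
(8, 11, 15, 18) → min 8  ≥ 8 ✓
(11, 15, 18, 3) → min 3
(15, 18, 3, 11) → min 3
1 window satisfy the condition.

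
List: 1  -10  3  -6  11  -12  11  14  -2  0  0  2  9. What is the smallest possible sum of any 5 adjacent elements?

-14

[1, -10, 3, -6, 11] → sum -1
[-10, 3, -6, 11, -12] → sum -14
[3, -6, 11, -12, 11] → sum 7
[-6, 11, -12, 11, 14] → sum 18
[11, -12, 11, 14, -2] → sum 22
[-12, 11, 14, -2, 0] → sum 11
[11, 14, -2, 0, 0] → sum 23
[14, -2, 0, 0, 2] → sum 14
[-2, 0, 0, 2, 9] → sum 9
Smallest of these is -14.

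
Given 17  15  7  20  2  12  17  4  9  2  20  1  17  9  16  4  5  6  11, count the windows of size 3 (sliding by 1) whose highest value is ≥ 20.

17 15 7 → max 17
15 7 20 → max 20  ≥ 20 ✓
7 20 2 → max 20  ≥ 20 ✓
20 2 12 → max 20  ≥ 20 ✓
2 12 17 → max 17
12 17 4 → max 17
17 4 9 → max 17
4 9 2 → max 9
9 2 20 → max 20  ≥ 20 ✓
2 20 1 → max 20  ≥ 20 ✓
20 1 17 → max 20  ≥ 20 ✓
1 17 9 → max 17
17 9 16 → max 17
9 16 4 → max 16
16 4 5 → max 16
4 5 6 → max 6
5 6 11 → max 11
6 windows satisfy the condition.

6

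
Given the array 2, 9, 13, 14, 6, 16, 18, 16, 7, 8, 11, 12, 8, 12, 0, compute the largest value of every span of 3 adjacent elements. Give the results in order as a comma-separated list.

13, 14, 14, 16, 18, 18, 18, 16, 11, 12, 12, 12, 12

(2, 9, 13) → max 13
(9, 13, 14) → max 14
(13, 14, 6) → max 14
(14, 6, 16) → max 16
(6, 16, 18) → max 18
(16, 18, 16) → max 18
(18, 16, 7) → max 18
(16, 7, 8) → max 16
(7, 8, 11) → max 11
(8, 11, 12) → max 12
(11, 12, 8) → max 12
(12, 8, 12) → max 12
(8, 12, 0) → max 12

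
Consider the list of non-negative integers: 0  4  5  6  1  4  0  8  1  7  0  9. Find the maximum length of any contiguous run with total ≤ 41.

11

→ 0: sum 0, len 1
→ 4: sum 4, len 2
→ 5: sum 9, len 3
→ 6: sum 15, len 4
→ 1: sum 16, len 5
→ 4: sum 20, len 6
→ 0: sum 20, len 7
→ 8: sum 28, len 8
→ 1: sum 29, len 9
→ 7: sum 36, len 10
→ 0: sum 36, len 11
→ 9 (dropped 0, 4): sum 41, len 10
Longest length seen: 11.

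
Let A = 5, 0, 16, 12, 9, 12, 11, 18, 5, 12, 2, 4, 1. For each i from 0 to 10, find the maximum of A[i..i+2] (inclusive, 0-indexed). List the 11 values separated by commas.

5 0 16 → max 16
0 16 12 → max 16
16 12 9 → max 16
12 9 12 → max 12
9 12 11 → max 12
12 11 18 → max 18
11 18 5 → max 18
18 5 12 → max 18
5 12 2 → max 12
12 2 4 → max 12
2 4 1 → max 4

16, 16, 16, 12, 12, 18, 18, 18, 12, 12, 4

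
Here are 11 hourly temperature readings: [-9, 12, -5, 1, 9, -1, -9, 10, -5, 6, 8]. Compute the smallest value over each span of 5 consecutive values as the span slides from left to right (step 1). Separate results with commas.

Sliding a size-5 window across the 11 values:
(-9, 12, -5, 1, 9) → min -9
(12, -5, 1, 9, -1) → min -5
(-5, 1, 9, -1, -9) → min -9
(1, 9, -1, -9, 10) → min -9
(9, -1, -9, 10, -5) → min -9
(-1, -9, 10, -5, 6) → min -9
(-9, 10, -5, 6, 8) → min -9

-9, -5, -9, -9, -9, -9, -9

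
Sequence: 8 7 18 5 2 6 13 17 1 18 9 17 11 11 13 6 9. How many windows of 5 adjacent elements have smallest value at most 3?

9

[8, 7, 18, 5, 2] → min 2  ≤ 3 ✓
[7, 18, 5, 2, 6] → min 2  ≤ 3 ✓
[18, 5, 2, 6, 13] → min 2  ≤ 3 ✓
[5, 2, 6, 13, 17] → min 2  ≤ 3 ✓
[2, 6, 13, 17, 1] → min 1  ≤ 3 ✓
[6, 13, 17, 1, 18] → min 1  ≤ 3 ✓
[13, 17, 1, 18, 9] → min 1  ≤ 3 ✓
[17, 1, 18, 9, 17] → min 1  ≤ 3 ✓
[1, 18, 9, 17, 11] → min 1  ≤ 3 ✓
[18, 9, 17, 11, 11] → min 9
[9, 17, 11, 11, 13] → min 9
[17, 11, 11, 13, 6] → min 6
[11, 11, 13, 6, 9] → min 6
9 windows satisfy the condition.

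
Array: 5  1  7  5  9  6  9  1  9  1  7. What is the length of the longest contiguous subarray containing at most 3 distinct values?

6

Extend right; when distinct count exceeds 3, shrink from the left:
[5] 1 distinct, len 1
[5, 1] 2 distinct, len 2
[5, 1, 7] 3 distinct, len 3
[5, 1, 7, 5] 3 distinct, len 4
[7, 5, 9] 3 distinct, len 3
[5, 9, 6] 3 distinct, len 3
[5, 9, 6, 9] 3 distinct, len 4
[9, 6, 9, 1] 3 distinct, len 4
[9, 6, 9, 1, 9] 3 distinct, len 5
[9, 6, 9, 1, 9, 1] 3 distinct, len 6
[9, 1, 9, 1, 7] 3 distinct, len 5
Longest length with ≤3 distinct: 6.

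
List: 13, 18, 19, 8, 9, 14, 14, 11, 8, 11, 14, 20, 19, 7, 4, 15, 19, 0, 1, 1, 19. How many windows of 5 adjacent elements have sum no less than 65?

[13, 18, 19, 8, 9] → sum 67  ≥ 65 ✓
[18, 19, 8, 9, 14] → sum 68  ≥ 65 ✓
[19, 8, 9, 14, 14] → sum 64
[8, 9, 14, 14, 11] → sum 56
[9, 14, 14, 11, 8] → sum 56
[14, 14, 11, 8, 11] → sum 58
[14, 11, 8, 11, 14] → sum 58
[11, 8, 11, 14, 20] → sum 64
[8, 11, 14, 20, 19] → sum 72  ≥ 65 ✓
[11, 14, 20, 19, 7] → sum 71  ≥ 65 ✓
[14, 20, 19, 7, 4] → sum 64
[20, 19, 7, 4, 15] → sum 65  ≥ 65 ✓
[19, 7, 4, 15, 19] → sum 64
[7, 4, 15, 19, 0] → sum 45
[4, 15, 19, 0, 1] → sum 39
[15, 19, 0, 1, 1] → sum 36
[19, 0, 1, 1, 19] → sum 40
5 windows satisfy the condition.

5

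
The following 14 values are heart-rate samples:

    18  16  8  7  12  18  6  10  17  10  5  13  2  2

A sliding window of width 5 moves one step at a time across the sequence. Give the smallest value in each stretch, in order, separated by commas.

7, 7, 6, 6, 6, 6, 5, 5, 2, 2

18 16 8 7 12 → min 7
16 8 7 12 18 → min 7
8 7 12 18 6 → min 6
7 12 18 6 10 → min 6
12 18 6 10 17 → min 6
18 6 10 17 10 → min 6
6 10 17 10 5 → min 5
10 17 10 5 13 → min 5
17 10 5 13 2 → min 2
10 5 13 2 2 → min 2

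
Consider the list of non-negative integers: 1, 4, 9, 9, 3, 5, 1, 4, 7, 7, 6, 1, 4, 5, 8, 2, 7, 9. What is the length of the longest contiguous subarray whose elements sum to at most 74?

15

[1] sum 1 len 1
[1, 4] sum 5 len 2
[1, 4, 9] sum 14 len 3
[1, 4, 9, 9] sum 23 len 4
[1, 4, 9, 9, 3] sum 26 len 5
[1, 4, 9, 9, 3, 5] sum 31 len 6
[1, 4, 9, 9, 3, 5, 1] sum 32 len 7
[1, 4, 9, 9, 3, 5, 1, 4] sum 36 len 8
[1, 4, 9, 9, 3, 5, 1, 4, 7] sum 43 len 9
[1, 4, 9, 9, 3, 5, 1, 4, 7, 7] sum 50 len 10
[1, 4, 9, 9, 3, 5, 1, 4, 7, 7, 6] sum 56 len 11
[1, 4, 9, 9, 3, 5, 1, 4, 7, 7, 6, 1] sum 57 len 12
[1, 4, 9, 9, 3, 5, 1, 4, 7, 7, 6, 1, 4] sum 61 len 13
[1, 4, 9, 9, 3, 5, 1, 4, 7, 7, 6, 1, 4, 5] sum 66 len 14
[1, 4, 9, 9, 3, 5, 1, 4, 7, 7, 6, 1, 4, 5, 8] sum 74 len 15
[9, 9, 3, 5, 1, 4, 7, 7, 6, 1, 4, 5, 8, 2] sum 71 len 14
[9, 3, 5, 1, 4, 7, 7, 6, 1, 4, 5, 8, 2, 7] sum 69 len 14
[3, 5, 1, 4, 7, 7, 6, 1, 4, 5, 8, 2, 7, 9] sum 69 len 14
Longest length seen: 15.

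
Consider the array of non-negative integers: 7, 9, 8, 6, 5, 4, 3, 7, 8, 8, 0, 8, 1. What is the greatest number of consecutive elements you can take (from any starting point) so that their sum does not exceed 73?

12

Extend to the right; shrink from the left whenever the sum exceeds 73:
[7] sum 7 len 1
[7, 9] sum 16 len 2
[7, 9, 8] sum 24 len 3
[7, 9, 8, 6] sum 30 len 4
[7, 9, 8, 6, 5] sum 35 len 5
[7, 9, 8, 6, 5, 4] sum 39 len 6
[7, 9, 8, 6, 5, 4, 3] sum 42 len 7
[7, 9, 8, 6, 5, 4, 3, 7] sum 49 len 8
[7, 9, 8, 6, 5, 4, 3, 7, 8] sum 57 len 9
[7, 9, 8, 6, 5, 4, 3, 7, 8, 8] sum 65 len 10
[7, 9, 8, 6, 5, 4, 3, 7, 8, 8, 0] sum 65 len 11
[7, 9, 8, 6, 5, 4, 3, 7, 8, 8, 0, 8] sum 73 len 12
[9, 8, 6, 5, 4, 3, 7, 8, 8, 0, 8, 1] sum 67 len 12
Longest length seen: 12.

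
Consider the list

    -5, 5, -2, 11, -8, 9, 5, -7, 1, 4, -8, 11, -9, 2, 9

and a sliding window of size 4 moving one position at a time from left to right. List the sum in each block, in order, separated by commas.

9, 6, 10, 17, -1, 8, 3, -10, 8, -2, -4, 13

(-5, 5, -2, 11) → sum 9
(5, -2, 11, -8) → sum 6
(-2, 11, -8, 9) → sum 10
(11, -8, 9, 5) → sum 17
(-8, 9, 5, -7) → sum -1
(9, 5, -7, 1) → sum 8
(5, -7, 1, 4) → sum 3
(-7, 1, 4, -8) → sum -10
(1, 4, -8, 11) → sum 8
(4, -8, 11, -9) → sum -2
(-8, 11, -9, 2) → sum -4
(11, -9, 2, 9) → sum 13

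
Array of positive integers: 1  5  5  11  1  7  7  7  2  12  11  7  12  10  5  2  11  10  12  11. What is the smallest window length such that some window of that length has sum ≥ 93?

add 1: running sum 1 < 93
add 5: running sum 6 < 93
add 5: running sum 11 < 93
add 11: running sum 22 < 93
add 1: running sum 23 < 93
add 7: running sum 30 < 93
add 7: running sum 37 < 93
add 7: running sum 44 < 93
add 2: running sum 46 < 93
add 12: running sum 58 < 93
add 11: running sum 69 < 93
add 7: running sum 76 < 93
add 12: running sum 88 < 93
end 13: [5, 5, 11, 1, 7, 7, 7, 2, 12, 11, 7, 12, 10] sum 97, len 13
end 14: [5, 11, 1, 7, 7, 7, 2, 12, 11, 7, 12, 10, 5] sum 97, len 13
end 15: [11, 1, 7, 7, 7, 2, 12, 11, 7, 12, 10, 5, 2] sum 94, len 13
end 16: [7, 7, 7, 2, 12, 11, 7, 12, 10, 5, 2, 11] sum 93, len 12
end 17: [7, 7, 2, 12, 11, 7, 12, 10, 5, 2, 11, 10] sum 96, len 12
end 18: [2, 12, 11, 7, 12, 10, 5, 2, 11, 10, 12] sum 94, len 11
end 19: [12, 11, 7, 12, 10, 5, 2, 11, 10, 12, 11] sum 103, len 11
Shortest qualifying length: 11.

11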